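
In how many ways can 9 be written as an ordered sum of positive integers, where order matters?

There are 8 gaps and each independently is a cut or not, giving 2^8 = 256.

256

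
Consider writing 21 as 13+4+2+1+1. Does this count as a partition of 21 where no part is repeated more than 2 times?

Yes

The parts sum to 21, and the condition 'no summand is used more than 2 times' holds.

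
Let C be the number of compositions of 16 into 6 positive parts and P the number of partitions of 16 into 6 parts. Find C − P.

Compositions: C(15,5) = 3003.
Partitions of 16 into exactly 6 parts: 35.
Difference: 3003 − 35 = 2968.

2968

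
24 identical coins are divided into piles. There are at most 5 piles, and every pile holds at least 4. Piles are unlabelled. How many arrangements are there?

There are too many to list fully; the first 12 (by largest part) are:
24
4, 20
5, 19
6, 18
7, 17
8, 16
4, 4, 16
9, 15
4, 5, 15
10, 14
4, 6, 14
5, 5, 14
…and 37 more, for 49 total.

49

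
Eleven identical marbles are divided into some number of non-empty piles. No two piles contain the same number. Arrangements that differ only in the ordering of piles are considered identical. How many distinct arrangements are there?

12

Enumerating:
11
10, 1
9, 2
8, 3
8, 2, 1
7, 4
7, 3, 1
6, 5
6, 4, 1
6, 3, 2
5, 4, 2
5, 3, 2, 1
That's 12 in total.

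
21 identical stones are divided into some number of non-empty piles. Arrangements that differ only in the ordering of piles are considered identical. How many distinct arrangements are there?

There are 792 such partitions.

792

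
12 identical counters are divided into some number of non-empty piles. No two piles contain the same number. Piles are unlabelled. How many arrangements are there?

Enumerating:
12
1,11
2,10
3,9
1,2,9
4,8
1,3,8
5,7
1,4,7
2,3,7
1,5,6
2,4,6
1,2,3,6
3,4,5
1,2,4,5

15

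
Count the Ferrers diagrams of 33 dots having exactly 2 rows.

Listing the qualifying partitions of 33:
32 + 1
31 + 2
30 + 3
29 + 4
28 + 5
27 + 6
26 + 7
25 + 8
24 + 9
23 + 10
22 + 11
21 + 12
20 + 13
19 + 14
18 + 15
17 + 16
Counting gives 16.

16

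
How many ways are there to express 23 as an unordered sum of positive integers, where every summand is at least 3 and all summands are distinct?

A partial list (first 12 by largest part):
23
20,3
19,4
18,5
17,6
16,7
16,4,3
15,8
15,5,3
14,9
14,6,3
14,5,4
…and 20 more, for 32 total.

32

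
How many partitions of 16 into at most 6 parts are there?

136

Enumerating by decreasing first part gives 136 partitions in all.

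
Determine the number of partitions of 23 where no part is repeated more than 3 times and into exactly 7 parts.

100

Counting exhaustively, 100 partitions satisfy the conditions.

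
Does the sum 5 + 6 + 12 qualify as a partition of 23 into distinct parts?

The parts sum to 23, and the condition 'all summands are distinct' holds.

Yes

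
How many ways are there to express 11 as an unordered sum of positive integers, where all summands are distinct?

12

Listing the qualifying partitions of 11:
11
1+10
2+9
3+8
1+2+8
4+7
1+3+7
5+6
1+4+6
2+3+6
2+4+5
1+2+3+5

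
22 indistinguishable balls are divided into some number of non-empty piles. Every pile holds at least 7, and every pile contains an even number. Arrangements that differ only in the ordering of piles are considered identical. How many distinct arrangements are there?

Listing the qualifying partitions of 22:
22
14 + 8
12 + 10
Counting gives 3.

3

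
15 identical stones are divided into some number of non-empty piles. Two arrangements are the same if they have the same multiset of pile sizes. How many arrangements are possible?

176

Direct enumeration gives 176 partitions.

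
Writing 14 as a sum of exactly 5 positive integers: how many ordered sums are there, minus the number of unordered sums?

692

Ordered (compositions into 5 parts): C(13,4) = 715.
Partitions of 14 into exactly 5 parts: 23.
Difference: 715 − 23 = 692.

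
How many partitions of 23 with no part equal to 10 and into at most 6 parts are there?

397

There are 397 such partitions.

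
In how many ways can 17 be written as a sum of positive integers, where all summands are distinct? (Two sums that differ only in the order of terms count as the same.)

There are too many to list fully; the first 12 (by largest part) are:
17
16 + 1
15 + 2
14 + 3
14 + 2 + 1
13 + 4
13 + 3 + 1
12 + 5
12 + 4 + 1
12 + 3 + 2
11 + 6
11 + 5 + 1
…and 26 more, for 38 total.

38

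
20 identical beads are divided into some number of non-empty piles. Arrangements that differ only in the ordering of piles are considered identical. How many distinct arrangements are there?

627

Enumerating by decreasing first part gives 627 partitions in all.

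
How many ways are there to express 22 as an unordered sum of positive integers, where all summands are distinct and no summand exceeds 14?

70

There are too many to list fully; the first 12 (by largest part) are:
8 + 14
1 + 7 + 14
2 + 6 + 14
3 + 5 + 14
1 + 2 + 5 + 14
1 + 3 + 4 + 14
9 + 13
1 + 8 + 13
2 + 7 + 13
3 + 6 + 13
1 + 2 + 6 + 13
4 + 5 + 13
…and 58 more, for 70 total.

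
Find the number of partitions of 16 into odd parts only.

32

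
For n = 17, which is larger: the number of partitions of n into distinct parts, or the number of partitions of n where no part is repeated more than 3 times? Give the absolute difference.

Partitions of 17 into distinct parts: 38.
Partitions of 17 where no part is repeated more than 3 times: 166.
|38 − 166| = 128.

128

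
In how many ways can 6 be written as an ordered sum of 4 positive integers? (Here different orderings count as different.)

By stars and bars with positive parts, the count is C(5,3) = 10.

10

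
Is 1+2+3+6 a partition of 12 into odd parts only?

No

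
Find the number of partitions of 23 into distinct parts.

A full systematic count gives 104.

104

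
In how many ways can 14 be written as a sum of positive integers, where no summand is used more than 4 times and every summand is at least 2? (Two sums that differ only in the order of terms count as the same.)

32

A partial list (first 12 by largest part):
14
12,2
11,3
10,4
10,2,2
9,5
9,3,2
8,6
8,4,2
8,3,3
8,2,2,2
7,7
…and 20 more, for 32 total.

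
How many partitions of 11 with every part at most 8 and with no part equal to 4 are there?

There are too many to list fully; the first 12 (by largest part) are:
8, 3
8, 2, 1
8, 1, 1, 1
7, 3, 1
7, 2, 2
7, 2, 1, 1
7, 1, 1, 1, 1
6, 5
6, 3, 2
6, 3, 1, 1
6, 2, 2, 1
6, 2, 1, 1, 1
…and 25 more, for 37 total.

37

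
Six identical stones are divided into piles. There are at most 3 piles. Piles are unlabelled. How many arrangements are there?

Listing the qualifying partitions of 6:
6
1+5
2+4
1+1+4
3+3
1+2+3
2+2+2
Counting gives 7.

7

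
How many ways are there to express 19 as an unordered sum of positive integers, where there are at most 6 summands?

There are 235 such partitions.

235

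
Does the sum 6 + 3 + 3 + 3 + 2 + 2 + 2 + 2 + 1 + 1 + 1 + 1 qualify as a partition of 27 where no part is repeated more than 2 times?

The parts sum to 27, and the condition 'no summand is used more than 2 times' is violated.

No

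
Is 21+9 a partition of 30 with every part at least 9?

The parts sum to 30, and the condition 'every summand is at least 9' holds.

Yes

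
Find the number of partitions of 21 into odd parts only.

Enumerating by decreasing first part gives 76 partitions in all.

76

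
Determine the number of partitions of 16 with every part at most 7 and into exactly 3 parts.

5

The partitions of 16 that satisfy the conditions:
7, 7, 2
7, 6, 3
7, 5, 4
6, 6, 4
6, 5, 5
That's 5 in total.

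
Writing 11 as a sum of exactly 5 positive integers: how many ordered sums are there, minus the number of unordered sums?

Ordered (compositions into 5 parts): C(10,4) = 210.
Partitions of 11 into exactly 5 parts: 10.
Difference: 210 − 10 = 200.

200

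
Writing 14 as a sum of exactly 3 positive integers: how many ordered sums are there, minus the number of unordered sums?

Compositions: C(13,2) = 78.
Partitions of 14 into exactly 3 parts: 16.
Difference: 78 − 16 = 62.

62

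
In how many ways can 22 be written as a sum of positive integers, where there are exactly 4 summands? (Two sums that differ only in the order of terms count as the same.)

Counting exhaustively, 84 partitions satisfy the conditions.

84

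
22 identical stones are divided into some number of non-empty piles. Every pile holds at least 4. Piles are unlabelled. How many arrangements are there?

There are too many to list fully; the first 12 (by largest part) are:
22
4 + 18
5 + 17
6 + 16
7 + 15
8 + 14
4 + 4 + 14
9 + 13
4 + 5 + 13
10 + 12
4 + 6 + 12
5 + 5 + 12
…and 22 more, for 34 total.

34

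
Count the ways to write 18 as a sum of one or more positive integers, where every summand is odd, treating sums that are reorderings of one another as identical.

46

A partial list (first 12 by largest part):
17, 1
15, 3
15, 1, 1, 1
13, 5
13, 3, 1, 1
13, 1, 1, 1, 1, 1
11, 7
11, 5, 1, 1
11, 3, 3, 1
11, 3, 1, 1, 1, 1
11, 1, 1, 1, 1, 1, 1, 1
9, 9
…and 34 more, for 46 total.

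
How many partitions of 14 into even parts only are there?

The partitions of 14 that satisfy the conditions:
14
12,2
10,4
10,2,2
8,6
8,4,2
8,2,2,2
6,6,2
6,4,4
6,4,2,2
6,2,2,2,2
4,4,4,2
4,4,2,2,2
4,2,2,2,2,2
2,2,2,2,2,2,2

15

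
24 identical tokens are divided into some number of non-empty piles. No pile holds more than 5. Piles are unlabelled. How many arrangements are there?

There are 333 such partitions.

333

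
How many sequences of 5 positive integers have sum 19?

3060

Place 4 bars in the 18 internal gaps of a row of 19 dots: C(18,4) = 3060.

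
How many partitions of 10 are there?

42

There are too many to list fully; the first 12 (by largest part) are:
10
1,9
2,8
1,1,8
3,7
1,2,7
1,1,1,7
4,6
1,3,6
2,2,6
1,1,2,6
1,1,1,1,6
…and 30 more, for 42 total.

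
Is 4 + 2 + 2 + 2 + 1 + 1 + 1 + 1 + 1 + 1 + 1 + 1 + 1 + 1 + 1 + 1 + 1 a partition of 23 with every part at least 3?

The parts sum to 23, and the condition 'every summand is at least 3' is violated.

No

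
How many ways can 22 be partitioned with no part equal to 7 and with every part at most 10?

A full systematic count gives 643.

643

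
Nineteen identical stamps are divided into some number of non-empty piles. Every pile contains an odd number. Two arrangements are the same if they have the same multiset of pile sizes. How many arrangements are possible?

54

There are too many to list fully; the first 12 (by largest part) are:
19
17 + 1 + 1
15 + 3 + 1
15 + 1 + 1 + 1 + 1
13 + 5 + 1
13 + 3 + 3
13 + 3 + 1 + 1 + 1
13 + 1 + 1 + 1 + 1 + 1 + 1
11 + 7 + 1
11 + 5 + 3
11 + 5 + 1 + 1 + 1
11 + 3 + 3 + 1 + 1
…and 42 more, for 54 total.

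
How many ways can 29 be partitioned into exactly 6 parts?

Counting exhaustively, 454 partitions satisfy the conditions.

454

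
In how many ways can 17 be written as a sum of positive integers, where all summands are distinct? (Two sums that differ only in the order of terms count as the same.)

There are too many to list fully; the first 12 (by largest part) are:
17
1,16
2,15
3,14
1,2,14
4,13
1,3,13
5,12
1,4,12
2,3,12
6,11
1,5,11
…and 26 more, for 38 total.

38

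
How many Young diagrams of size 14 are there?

Enumerating by decreasing first part gives 135 partitions in all.

135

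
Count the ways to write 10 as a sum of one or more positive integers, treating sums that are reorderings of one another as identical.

There are too many to list fully; the first 12 (by largest part) are:
10
9, 1
8, 2
8, 1, 1
7, 3
7, 2, 1
7, 1, 1, 1
6, 4
6, 3, 1
6, 2, 2
6, 2, 1, 1
6, 1, 1, 1, 1
…and 30 more, for 42 total.

42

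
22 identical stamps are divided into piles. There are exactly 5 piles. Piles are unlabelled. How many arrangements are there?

119

A full systematic count gives 119.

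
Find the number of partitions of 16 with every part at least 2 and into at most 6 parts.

52

There are too many to list fully; the first 12 (by largest part) are:
16
2,14
3,13
4,12
2,2,12
5,11
2,3,11
6,10
2,4,10
3,3,10
2,2,2,10
7,9
…and 40 more, for 52 total.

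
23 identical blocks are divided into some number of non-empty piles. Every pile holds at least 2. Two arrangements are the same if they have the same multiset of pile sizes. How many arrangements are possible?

253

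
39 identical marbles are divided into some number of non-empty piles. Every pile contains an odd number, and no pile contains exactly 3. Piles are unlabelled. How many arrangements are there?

314

Counting exhaustively, 314 partitions satisfy the conditions.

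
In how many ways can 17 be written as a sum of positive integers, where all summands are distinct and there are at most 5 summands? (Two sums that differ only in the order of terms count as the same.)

38

A partial list (first 12 by largest part):
17
16+1
15+2
14+3
14+2+1
13+4
13+3+1
12+5
12+4+1
12+3+2
11+6
11+5+1
…and 26 more, for 38 total.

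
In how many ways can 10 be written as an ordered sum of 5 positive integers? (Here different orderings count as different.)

By stars and bars with positive parts, the count is C(9,4) = 126.

126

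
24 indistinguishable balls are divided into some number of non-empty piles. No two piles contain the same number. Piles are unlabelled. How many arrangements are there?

Systematic enumeration (by largest part, then next-largest, …) yields 122.

122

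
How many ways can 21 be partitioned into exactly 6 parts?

110

Systematic enumeration (by largest part, then next-largest, …) yields 110.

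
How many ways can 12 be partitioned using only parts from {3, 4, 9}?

3

Listing the qualifying partitions of 12:
9+3
4+4+4
3+3+3+3
That's 3 in total.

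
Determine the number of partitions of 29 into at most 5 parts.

603

A full systematic count gives 603.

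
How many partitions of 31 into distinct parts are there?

340

Direct enumeration gives 340 partitions.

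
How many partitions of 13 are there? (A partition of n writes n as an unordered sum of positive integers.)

101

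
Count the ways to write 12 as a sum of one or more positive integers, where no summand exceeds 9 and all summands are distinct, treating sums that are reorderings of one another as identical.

12

They are:
9+3
9+2+1
8+4
8+3+1
7+5
7+4+1
7+3+2
6+5+1
6+4+2
6+3+2+1
5+4+3
5+4+2+1
That's 12 in total.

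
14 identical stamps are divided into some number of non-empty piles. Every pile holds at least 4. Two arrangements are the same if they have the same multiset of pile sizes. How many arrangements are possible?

7

They are:
14
10,4
9,5
8,6
7,7
6,4,4
5,5,4
Counting gives 7.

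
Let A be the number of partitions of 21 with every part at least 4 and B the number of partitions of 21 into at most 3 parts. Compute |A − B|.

21

Partitions of 21 with every part at least 4: 27.
Partitions of 21 into at most 3 parts: 48.
|27 − 48| = 21.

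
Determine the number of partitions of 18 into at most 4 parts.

84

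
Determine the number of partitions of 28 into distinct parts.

Counting exhaustively, 222 partitions satisfy the conditions.

222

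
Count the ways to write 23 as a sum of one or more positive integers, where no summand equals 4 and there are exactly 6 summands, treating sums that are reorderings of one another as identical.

93

Enumerating by decreasing first part gives 93 partitions in all.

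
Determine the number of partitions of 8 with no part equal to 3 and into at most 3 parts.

7

Enumerating:
8
7, 1
6, 2
6, 1, 1
5, 2, 1
4, 4
4, 2, 2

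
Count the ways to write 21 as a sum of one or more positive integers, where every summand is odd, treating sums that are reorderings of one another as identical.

76

Systematic enumeration (by largest part, then next-largest, …) yields 76.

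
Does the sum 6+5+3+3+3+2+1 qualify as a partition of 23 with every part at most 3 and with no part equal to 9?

No

The parts sum to 23, and the condition 'no summand exceeds 3' is violated.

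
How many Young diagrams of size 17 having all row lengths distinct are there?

38

A partial list (first 12 by largest part):
17
1,16
2,15
3,14
1,2,14
4,13
1,3,13
5,12
1,4,12
2,3,12
6,11
1,5,11
…and 26 more, for 38 total.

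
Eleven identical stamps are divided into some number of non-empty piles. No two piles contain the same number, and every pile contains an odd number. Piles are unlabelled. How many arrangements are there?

2

Enumerating:
11
7,3,1
Counting gives 2.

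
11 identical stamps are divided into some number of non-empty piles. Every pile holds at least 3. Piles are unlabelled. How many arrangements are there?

6

Enumerating:
11
3 + 8
4 + 7
5 + 6
3 + 3 + 5
3 + 4 + 4
That's 6 in total.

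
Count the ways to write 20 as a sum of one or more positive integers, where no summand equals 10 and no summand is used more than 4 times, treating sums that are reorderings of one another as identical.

Systematic enumeration (by largest part, then next-largest, …) yields 375.

375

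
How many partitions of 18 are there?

385

There are 385 such partitions.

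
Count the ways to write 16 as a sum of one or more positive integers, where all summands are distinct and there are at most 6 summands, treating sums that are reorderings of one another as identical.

32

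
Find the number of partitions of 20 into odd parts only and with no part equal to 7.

A partial list (first 12 by largest part):
19+1
17+3
17+1+1+1
15+5
15+3+1+1
15+1+1+1+1+1
13+5+1+1
13+3+3+1
13+3+1+1+1+1
13+1+1+1+1+1+1+1
11+9
11+5+3+1
…and 34 more, for 46 total.

46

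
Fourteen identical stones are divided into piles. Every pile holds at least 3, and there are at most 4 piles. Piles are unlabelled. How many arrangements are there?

13

Enumerating:
14
11+3
10+4
9+5
8+6
8+3+3
7+7
7+4+3
6+5+3
6+4+4
5+5+4
5+3+3+3
4+4+3+3
Counting gives 13.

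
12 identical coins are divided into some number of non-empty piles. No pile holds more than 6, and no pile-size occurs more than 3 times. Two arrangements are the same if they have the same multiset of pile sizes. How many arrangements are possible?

A partial list (first 12 by largest part):
6 + 6
6 + 5 + 1
6 + 4 + 2
6 + 4 + 1 + 1
6 + 3 + 3
6 + 3 + 2 + 1
6 + 3 + 1 + 1 + 1
6 + 2 + 2 + 2
6 + 2 + 2 + 1 + 1
5 + 5 + 2
5 + 5 + 1 + 1
5 + 4 + 3
…and 21 more, for 33 total.

33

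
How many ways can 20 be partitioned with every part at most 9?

Enumerating by decreasing first part gives 488 partitions in all.

488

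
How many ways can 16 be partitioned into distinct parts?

There are too many to list fully; the first 12 (by largest part) are:
16
15+1
14+2
13+3
13+2+1
12+4
12+3+1
11+5
11+4+1
11+3+2
10+6
10+5+1
…and 20 more, for 32 total.

32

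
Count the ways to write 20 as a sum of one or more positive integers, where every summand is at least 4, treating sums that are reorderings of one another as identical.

24

They are:
20
4,16
5,15
6,14
7,13
8,12
4,4,12
9,11
4,5,11
10,10
4,6,10
5,5,10
4,7,9
5,6,9
4,8,8
5,7,8
6,6,8
4,4,4,8
6,7,7
4,4,5,7
4,4,6,6
4,5,5,6
5,5,5,5
4,4,4,4,4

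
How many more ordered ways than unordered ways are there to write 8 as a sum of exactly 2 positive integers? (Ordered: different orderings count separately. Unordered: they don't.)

Compositions: C(7,1) = 7.
Partitions of 8 into exactly 2 parts: 4.
Difference: 7 − 4 = 3.

3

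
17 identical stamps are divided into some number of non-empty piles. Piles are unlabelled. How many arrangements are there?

297

There are 297 such partitions.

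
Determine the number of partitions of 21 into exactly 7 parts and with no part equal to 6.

79

Enumerating by decreasing first part gives 79 partitions in all.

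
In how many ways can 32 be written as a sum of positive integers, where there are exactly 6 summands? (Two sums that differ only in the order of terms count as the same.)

709

Counting exhaustively, 709 partitions satisfy the conditions.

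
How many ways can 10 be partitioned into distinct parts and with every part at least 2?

Enumerating:
10
2, 8
3, 7
4, 6
2, 3, 5

5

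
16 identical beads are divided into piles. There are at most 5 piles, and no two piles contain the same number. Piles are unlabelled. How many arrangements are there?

There are too many to list fully; the first 12 (by largest part) are:
16
15 + 1
14 + 2
13 + 3
13 + 2 + 1
12 + 4
12 + 3 + 1
11 + 5
11 + 4 + 1
11 + 3 + 2
10 + 6
10 + 5 + 1
…and 20 more, for 32 total.

32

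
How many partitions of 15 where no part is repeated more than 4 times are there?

127

There are 127 such partitions.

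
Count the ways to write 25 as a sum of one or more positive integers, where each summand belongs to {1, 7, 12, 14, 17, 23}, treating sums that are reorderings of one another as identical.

Listing the qualifying partitions of 25:
1 + 1 + 23
1 + 7 + 17
1 + 1 + 1 + 1 + 1 + 1 + 1 + 1 + 17
1 + 1 + 1 + 1 + 7 + 14
1 + 1 + 1 + 1 + 1 + 1 + 1 + 1 + 1 + 1 + 1 + 14
1 + 12 + 12
1 + 1 + 1 + 1 + 1 + 1 + 7 + 12
1 + 1 + 1 + 1 + 1 + 1 + 1 + 1 + 1 + 1 + 1 + 1 + 1 + 12
1 + 1 + 1 + 1 + 7 + 7 + 7
1 + 1 + 1 + 1 + 1 + 1 + 1 + 1 + 1 + 1 + 1 + 7 + 7
1 + 1 + 1 + 1 + 1 + 1 + 1 + 1 + 1 + 1 + 1 + 1 + 1 + 1 + 1 + 1 + 1 + 1 + 7
1 + 1 + 1 + 1 + 1 + 1 + 1 + 1 + 1 + 1 + 1 + 1 + 1 + 1 + 1 + 1 + 1 + 1 + 1 + 1 + 1 + 1 + 1 + 1 + 1

12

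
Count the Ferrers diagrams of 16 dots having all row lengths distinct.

32

A partial list (first 12 by largest part):
16
15+1
14+2
13+3
13+2+1
12+4
12+3+1
11+5
11+4+1
11+3+2
10+6
10+5+1
…and 20 more, for 32 total.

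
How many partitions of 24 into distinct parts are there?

Counting exhaustively, 122 partitions satisfy the conditions.

122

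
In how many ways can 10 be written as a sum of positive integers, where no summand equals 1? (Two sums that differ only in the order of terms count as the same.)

The partitions of 10 that satisfy the conditions:
10
2 + 8
3 + 7
4 + 6
2 + 2 + 6
5 + 5
2 + 3 + 5
2 + 4 + 4
3 + 3 + 4
2 + 2 + 2 + 4
2 + 2 + 3 + 3
2 + 2 + 2 + 2 + 2
That's 12 in total.

12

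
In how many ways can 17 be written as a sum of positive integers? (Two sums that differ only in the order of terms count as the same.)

Direct enumeration gives 297 partitions.

297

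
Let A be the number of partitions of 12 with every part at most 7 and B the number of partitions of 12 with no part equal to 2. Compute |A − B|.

30

Partitions of 12 with every part at most 7: 65.
Partitions of 12 with no part equal to 2: 35.
|65 − 35| = 30.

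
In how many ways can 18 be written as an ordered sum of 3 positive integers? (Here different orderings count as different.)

A composition of 18 into 3 positive parts is chosen by placing 2 dividers among the 17 gaps between 18 units: C(17,2) = 136.

136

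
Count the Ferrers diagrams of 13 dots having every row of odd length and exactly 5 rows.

They are:
9+1+1+1+1
7+3+1+1+1
5+5+1+1+1
5+3+3+1+1
3+3+3+3+1
Counting gives 5.

5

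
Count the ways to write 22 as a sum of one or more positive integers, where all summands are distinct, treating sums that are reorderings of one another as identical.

89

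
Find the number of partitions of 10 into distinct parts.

The partitions of 10 that satisfy the conditions:
10
9 + 1
8 + 2
7 + 3
7 + 2 + 1
6 + 4
6 + 3 + 1
5 + 4 + 1
5 + 3 + 2
4 + 3 + 2 + 1

10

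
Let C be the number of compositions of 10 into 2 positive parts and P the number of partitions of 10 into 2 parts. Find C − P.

Compositions: C(9,1) = 9.
Partitions of 10 into exactly 2 parts: 5.
Difference: 9 − 5 = 4.

4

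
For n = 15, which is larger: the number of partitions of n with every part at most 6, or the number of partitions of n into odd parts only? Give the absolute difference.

83

Partitions of 15 with every part at most 6: 110.
Partitions of 15 into odd parts only: 27.
|110 − 27| = 83.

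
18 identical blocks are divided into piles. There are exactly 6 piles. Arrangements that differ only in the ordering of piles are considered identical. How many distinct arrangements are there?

A partial list (first 12 by largest part):
1,1,1,1,1,13
1,1,1,1,2,12
1,1,1,1,3,11
1,1,1,2,2,11
1,1,1,1,4,10
1,1,1,2,3,10
1,1,2,2,2,10
1,1,1,1,5,9
1,1,1,2,4,9
1,1,1,3,3,9
1,1,2,2,3,9
1,2,2,2,2,9
…and 46 more, for 58 total.

58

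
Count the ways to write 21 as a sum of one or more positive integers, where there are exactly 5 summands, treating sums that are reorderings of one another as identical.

101

Enumerating by decreasing first part gives 101 partitions in all.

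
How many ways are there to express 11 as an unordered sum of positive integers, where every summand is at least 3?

They are:
11
8, 3
7, 4
6, 5
5, 3, 3
4, 4, 3

6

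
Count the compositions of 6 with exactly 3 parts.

A composition of 6 into 3 positive parts is chosen by placing 2 dividers among the 5 gaps between 6 units: C(5,2) = 10.

10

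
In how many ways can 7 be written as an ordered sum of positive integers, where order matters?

64

Each of the 6 gaps between 7 units is either a break or not: 2^6 = 64.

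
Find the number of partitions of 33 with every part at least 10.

11

They are:
33
23,10
22,11
21,12
20,13
19,14
18,15
17,16
13,10,10
12,11,10
11,11,11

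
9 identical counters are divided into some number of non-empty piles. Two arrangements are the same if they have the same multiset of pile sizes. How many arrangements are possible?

There are too many to list fully; the first 12 (by largest part) are:
9
8,1
7,2
7,1,1
6,3
6,2,1
6,1,1,1
5,4
5,3,1
5,2,2
5,2,1,1
5,1,1,1,1
…and 18 more, for 30 total.

30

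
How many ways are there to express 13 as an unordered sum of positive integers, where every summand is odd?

Enumerating:
13
11+1+1
9+3+1
9+1+1+1+1
7+5+1
7+3+3
7+3+1+1+1
7+1+1+1+1+1+1
5+5+3
5+5+1+1+1
5+3+3+1+1
5+3+1+1+1+1+1
5+1+1+1+1+1+1+1+1
3+3+3+3+1
3+3+3+1+1+1+1
3+3+1+1+1+1+1+1+1
3+1+1+1+1+1+1+1+1+1+1
1+1+1+1+1+1+1+1+1+1+1+1+1

18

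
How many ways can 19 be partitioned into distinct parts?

There are too many to list fully; the first 12 (by largest part) are:
19
18 + 1
17 + 2
16 + 3
16 + 2 + 1
15 + 4
15 + 3 + 1
14 + 5
14 + 4 + 1
14 + 3 + 2
13 + 6
13 + 5 + 1
…and 42 more, for 54 total.

54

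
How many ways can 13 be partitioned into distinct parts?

18

The partitions of 13 that satisfy the conditions:
13
12,1
11,2
10,3
10,2,1
9,4
9,3,1
8,5
8,4,1
8,3,2
7,6
7,5,1
7,4,2
7,3,2,1
6,5,2
6,4,3
6,4,2,1
5,4,3,1
Counting gives 18.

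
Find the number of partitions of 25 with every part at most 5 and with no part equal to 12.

377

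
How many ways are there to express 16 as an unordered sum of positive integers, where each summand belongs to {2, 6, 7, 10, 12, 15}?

7

The partitions of 16 that satisfy the conditions:
12, 2, 2
10, 6
10, 2, 2, 2
7, 7, 2
6, 6, 2, 2
6, 2, 2, 2, 2, 2
2, 2, 2, 2, 2, 2, 2, 2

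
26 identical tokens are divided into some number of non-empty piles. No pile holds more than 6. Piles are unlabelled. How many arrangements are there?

There are 709 such partitions.

709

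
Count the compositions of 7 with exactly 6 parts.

6

Equivalently, choose which 5 of the 6 gaps become plus signs: C(6,5) = 6.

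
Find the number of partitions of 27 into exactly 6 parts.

Counting exhaustively, 331 partitions satisfy the conditions.

331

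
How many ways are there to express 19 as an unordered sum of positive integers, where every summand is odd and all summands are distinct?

6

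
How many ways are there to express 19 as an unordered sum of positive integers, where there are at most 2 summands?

10

They are:
19
1,18
2,17
3,16
4,15
5,14
6,13
7,12
8,11
9,10
That's 10 in total.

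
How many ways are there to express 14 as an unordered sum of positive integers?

There are 135 such partitions.

135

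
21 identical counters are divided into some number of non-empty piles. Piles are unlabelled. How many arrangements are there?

A full systematic count gives 792.

792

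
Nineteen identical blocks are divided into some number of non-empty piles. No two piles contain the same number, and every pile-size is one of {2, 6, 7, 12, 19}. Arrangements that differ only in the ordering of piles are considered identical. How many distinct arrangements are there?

2

The partitions of 19 that satisfy the conditions:
19
12 + 7
That's 2 in total.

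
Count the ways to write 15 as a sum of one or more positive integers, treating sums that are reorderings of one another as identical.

Systematic enumeration (by largest part, then next-largest, …) yields 176.

176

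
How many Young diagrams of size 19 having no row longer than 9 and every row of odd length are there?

40

A partial list (first 12 by largest part):
9 + 9 + 1
9 + 7 + 3
9 + 7 + 1 + 1 + 1
9 + 5 + 5
9 + 5 + 3 + 1 + 1
9 + 5 + 1 + 1 + 1 + 1 + 1
9 + 3 + 3 + 3 + 1
9 + 3 + 3 + 1 + 1 + 1 + 1
9 + 3 + 1 + 1 + 1 + 1 + 1 + 1 + 1
9 + 1 + 1 + 1 + 1 + 1 + 1 + 1 + 1 + 1 + 1
7 + 7 + 5
7 + 7 + 3 + 1 + 1
…and 28 more, for 40 total.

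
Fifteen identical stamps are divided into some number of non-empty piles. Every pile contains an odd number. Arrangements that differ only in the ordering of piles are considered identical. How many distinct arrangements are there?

A partial list (first 12 by largest part):
15
13,1,1
11,3,1
11,1,1,1,1
9,5,1
9,3,3
9,3,1,1,1
9,1,1,1,1,1,1
7,7,1
7,5,3
7,5,1,1,1
7,3,3,1,1
…and 15 more, for 27 total.

27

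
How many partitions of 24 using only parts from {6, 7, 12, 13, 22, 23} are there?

Listing the qualifying partitions of 24:
12,12
12,6,6
6,6,6,6
Counting gives 3.

3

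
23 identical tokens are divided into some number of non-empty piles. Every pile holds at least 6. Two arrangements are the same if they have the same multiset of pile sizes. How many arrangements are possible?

They are:
23
17,6
16,7
15,8
14,9
13,10
12,11
11,6,6
10,7,6
9,8,6
9,7,7
8,8,7
Counting gives 12.

12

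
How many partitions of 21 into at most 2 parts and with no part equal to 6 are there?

The partitions of 21 that satisfy the conditions:
21
20,1
19,2
18,3
17,4
16,5
14,7
13,8
12,9
11,10

10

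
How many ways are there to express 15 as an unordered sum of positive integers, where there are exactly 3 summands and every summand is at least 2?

12

Listing the qualifying partitions of 15:
11, 2, 2
10, 3, 2
9, 4, 2
9, 3, 3
8, 5, 2
8, 4, 3
7, 6, 2
7, 5, 3
7, 4, 4
6, 6, 3
6, 5, 4
5, 5, 5
That's 12 in total.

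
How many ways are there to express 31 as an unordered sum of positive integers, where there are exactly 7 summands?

733

Direct enumeration gives 733 partitions.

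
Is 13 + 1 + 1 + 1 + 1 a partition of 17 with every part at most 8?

No

The parts sum to 17, and the condition 'no summand exceeds 8' is violated.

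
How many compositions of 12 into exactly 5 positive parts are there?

330

By stars and bars with positive parts, the count is C(11,4) = 330.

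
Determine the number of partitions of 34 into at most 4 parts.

411

A full systematic count gives 411.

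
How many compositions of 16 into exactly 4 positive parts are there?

Place 3 bars in the 15 internal gaps of a row of 16 dots: C(15,3) = 455.

455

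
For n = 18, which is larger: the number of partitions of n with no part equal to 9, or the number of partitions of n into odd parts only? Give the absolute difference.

Partitions of 18 with no part equal to 9: 355.
Partitions of 18 into odd parts only: 46.
|355 − 46| = 309.

309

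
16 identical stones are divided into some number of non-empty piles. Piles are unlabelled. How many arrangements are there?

231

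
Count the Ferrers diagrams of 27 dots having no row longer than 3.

75

A full systematic count gives 75.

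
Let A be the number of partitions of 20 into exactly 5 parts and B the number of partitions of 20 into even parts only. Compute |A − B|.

42

Partitions of 20 into exactly 5 parts: 84.
Partitions of 20 into even parts only: 42.
|84 − 42| = 42.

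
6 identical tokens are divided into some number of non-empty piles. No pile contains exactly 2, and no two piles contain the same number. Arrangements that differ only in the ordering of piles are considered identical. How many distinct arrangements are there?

Enumerating:
6
5, 1

2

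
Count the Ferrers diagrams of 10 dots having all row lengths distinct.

Listing the qualifying partitions of 10:
10
9, 1
8, 2
7, 3
7, 2, 1
6, 4
6, 3, 1
5, 4, 1
5, 3, 2
4, 3, 2, 1

10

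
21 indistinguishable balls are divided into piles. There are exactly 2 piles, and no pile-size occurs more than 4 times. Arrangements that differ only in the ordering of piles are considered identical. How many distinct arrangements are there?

Listing the qualifying partitions of 21:
20,1
19,2
18,3
17,4
16,5
15,6
14,7
13,8
12,9
11,10
That's 10 in total.

10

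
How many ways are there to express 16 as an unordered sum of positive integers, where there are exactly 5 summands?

37

There are too many to list fully; the first 12 (by largest part) are:
12+1+1+1+1
11+2+1+1+1
10+3+1+1+1
10+2+2+1+1
9+4+1+1+1
9+3+2+1+1
9+2+2+2+1
8+5+1+1+1
8+4+2+1+1
8+3+3+1+1
8+3+2+2+1
8+2+2+2+2
…and 25 more, for 37 total.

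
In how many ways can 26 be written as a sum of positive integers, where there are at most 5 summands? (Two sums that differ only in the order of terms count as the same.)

427

Counting exhaustively, 427 partitions satisfy the conditions.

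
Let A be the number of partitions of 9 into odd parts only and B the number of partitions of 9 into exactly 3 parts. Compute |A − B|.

1

Partitions of 9 into odd parts only: 8.
Partitions of 9 into exactly 3 parts: 7.
|8 − 7| = 1.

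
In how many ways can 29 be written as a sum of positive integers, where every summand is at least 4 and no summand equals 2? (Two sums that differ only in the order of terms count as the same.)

Direct enumeration gives 115 partitions.

115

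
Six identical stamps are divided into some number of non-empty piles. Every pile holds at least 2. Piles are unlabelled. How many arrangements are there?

4

The partitions of 6 that satisfy the conditions:
6
4+2
3+3
2+2+2
That's 4 in total.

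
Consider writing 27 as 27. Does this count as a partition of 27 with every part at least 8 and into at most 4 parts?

The parts sum to 27, and the condition 'every summand is at least 8' holds; the condition 'there are at most 4 summands' holds.

Yes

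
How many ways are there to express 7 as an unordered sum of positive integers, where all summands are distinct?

5

Listing the qualifying partitions of 7:
7
6+1
5+2
4+3
4+2+1
That's 5 in total.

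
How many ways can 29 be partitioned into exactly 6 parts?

454

A full systematic count gives 454.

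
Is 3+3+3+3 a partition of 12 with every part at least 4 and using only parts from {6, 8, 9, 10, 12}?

The parts sum to 12, and the condition 'every summand is at least 4' is violated.

No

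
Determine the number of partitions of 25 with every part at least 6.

17

Listing the qualifying partitions of 25:
25
19 + 6
18 + 7
17 + 8
16 + 9
15 + 10
14 + 11
13 + 12
13 + 6 + 6
12 + 7 + 6
11 + 8 + 6
11 + 7 + 7
10 + 9 + 6
10 + 8 + 7
9 + 9 + 7
9 + 8 + 8
7 + 6 + 6 + 6
That's 17 in total.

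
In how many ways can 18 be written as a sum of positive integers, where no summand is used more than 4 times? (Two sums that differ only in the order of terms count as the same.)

262

Direct enumeration gives 262 partitions.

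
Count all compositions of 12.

Each of the 11 gaps between 12 units is either a break or not: 2^11 = 2048.

2048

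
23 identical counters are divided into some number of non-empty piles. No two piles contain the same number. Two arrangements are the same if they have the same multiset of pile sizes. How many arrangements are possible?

104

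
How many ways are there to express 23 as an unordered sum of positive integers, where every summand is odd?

104

Systematic enumeration (by largest part, then next-largest, …) yields 104.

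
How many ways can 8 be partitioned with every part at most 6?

20

Listing the qualifying partitions of 8:
6,2
6,1,1
5,3
5,2,1
5,1,1,1
4,4
4,3,1
4,2,2
4,2,1,1
4,1,1,1,1
3,3,2
3,3,1,1
3,2,2,1
3,2,1,1,1
3,1,1,1,1,1
2,2,2,2
2,2,2,1,1
2,2,1,1,1,1
2,1,1,1,1,1,1
1,1,1,1,1,1,1,1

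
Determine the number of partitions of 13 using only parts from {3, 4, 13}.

2

The partitions of 13 that satisfy the conditions:
13
4 + 3 + 3 + 3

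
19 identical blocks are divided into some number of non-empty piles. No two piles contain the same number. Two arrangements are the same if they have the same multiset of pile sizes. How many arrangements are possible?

There are too many to list fully; the first 12 (by largest part) are:
19
18 + 1
17 + 2
16 + 3
16 + 2 + 1
15 + 4
15 + 3 + 1
14 + 5
14 + 4 + 1
14 + 3 + 2
13 + 6
13 + 5 + 1
…and 42 more, for 54 total.

54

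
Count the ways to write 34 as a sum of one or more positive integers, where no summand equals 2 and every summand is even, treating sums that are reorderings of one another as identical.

66

A partial list (first 12 by largest part):
34
30, 4
28, 6
26, 8
26, 4, 4
24, 10
24, 6, 4
22, 12
22, 8, 4
22, 6, 6
22, 4, 4, 4
20, 14
…and 54 more, for 66 total.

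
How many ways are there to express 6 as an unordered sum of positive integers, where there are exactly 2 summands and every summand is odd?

The partitions of 6 that satisfy the conditions:
5+1
3+3
That's 2 in total.

2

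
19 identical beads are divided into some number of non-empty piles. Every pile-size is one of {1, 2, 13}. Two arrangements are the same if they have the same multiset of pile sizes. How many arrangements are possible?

The partitions of 19 that satisfy the conditions:
13, 2, 2, 2
13, 2, 2, 1, 1
13, 2, 1, 1, 1, 1
13, 1, 1, 1, 1, 1, 1
2, 2, 2, 2, 2, 2, 2, 2, 2, 1
2, 2, 2, 2, 2, 2, 2, 2, 1, 1, 1
2, 2, 2, 2, 2, 2, 2, 1, 1, 1, 1, 1
2, 2, 2, 2, 2, 2, 1, 1, 1, 1, 1, 1, 1
2, 2, 2, 2, 2, 1, 1, 1, 1, 1, 1, 1, 1, 1
2, 2, 2, 2, 1, 1, 1, 1, 1, 1, 1, 1, 1, 1, 1
2, 2, 2, 1, 1, 1, 1, 1, 1, 1, 1, 1, 1, 1, 1, 1
2, 2, 1, 1, 1, 1, 1, 1, 1, 1, 1, 1, 1, 1, 1, 1, 1
2, 1, 1, 1, 1, 1, 1, 1, 1, 1, 1, 1, 1, 1, 1, 1, 1, 1
1, 1, 1, 1, 1, 1, 1, 1, 1, 1, 1, 1, 1, 1, 1, 1, 1, 1, 1

14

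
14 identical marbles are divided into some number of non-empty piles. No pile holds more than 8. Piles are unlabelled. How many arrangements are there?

Systematic enumeration (by largest part, then next-largest, …) yields 116.

116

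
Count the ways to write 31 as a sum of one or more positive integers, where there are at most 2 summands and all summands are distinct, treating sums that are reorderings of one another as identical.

16

The partitions of 31 that satisfy the conditions:
31
30 + 1
29 + 2
28 + 3
27 + 4
26 + 5
25 + 6
24 + 7
23 + 8
22 + 9
21 + 10
20 + 11
19 + 12
18 + 13
17 + 14
16 + 15
Counting gives 16.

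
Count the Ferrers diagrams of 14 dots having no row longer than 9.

A full systematic count gives 123.

123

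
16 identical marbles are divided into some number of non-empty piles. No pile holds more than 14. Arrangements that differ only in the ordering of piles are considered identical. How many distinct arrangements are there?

There are 229 such partitions.

229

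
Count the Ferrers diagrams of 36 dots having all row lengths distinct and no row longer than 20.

531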